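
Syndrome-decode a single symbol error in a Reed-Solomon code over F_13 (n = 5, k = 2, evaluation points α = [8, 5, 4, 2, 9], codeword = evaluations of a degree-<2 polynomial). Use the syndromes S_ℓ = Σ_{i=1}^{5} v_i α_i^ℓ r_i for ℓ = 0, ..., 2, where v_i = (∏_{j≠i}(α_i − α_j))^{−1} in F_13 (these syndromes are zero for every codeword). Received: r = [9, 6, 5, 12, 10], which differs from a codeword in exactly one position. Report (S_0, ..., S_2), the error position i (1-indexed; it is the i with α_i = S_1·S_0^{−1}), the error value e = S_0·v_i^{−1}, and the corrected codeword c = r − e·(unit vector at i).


S = (7, 1, 2), error at position 4, error magnitude e = 9, c = [9, 6, 5, 3, 10].

Step 1: column multipliers v_i = (∏_{j≠i}(α_i − α_j))^{−1} mod 13.
  i = 1 (α = 8): (8−5)(8−4)(8−2)(8−9) = 3·4·6·(−1) = −72 ≡ 6, so v_1 = 6^{−1} = 11 (mod 13).
  i = 2 (α = 5): (5−8)(5−4)(5−2)(5−9) = (−3)·1·3·(−4) = 36 ≡ 10, so v_2 = 10^{−1} = 4 (mod 13).
  i = 3 (α = 4): (4−8)(4−5)(4−2)(4−9) = (−4)·(−1)·2·(−5) = −40 ≡ 12, so v_3 = 12^{−1} = 12 (mod 13).
  i = 4 (α = 2): (2−8)(2−5)(2−4)(2−9) = (−6)·(−3)·(−2)·(−7) = 252 ≡ 5, so v_4 = 5^{−1} = 8 (mod 13).
  i = 5 (α = 9): (9−8)(9−5)(9−4)(9−2) = 1·4·5·7 = 140 ≡ 10, so v_5 = 10^{−1} = 4 (mod 13).
  v = [11, 4, 12, 8, 4].
Step 2: syndromes of r = [9, 6, 5, 12, 10] (all sums mod 13).
  S_0 = Σ v_i r_i = 11·9 + 4·6 + 12·5 + 8·12 + 4·10 = 319 ≡ 7.
  S_1 = Σ v_i α_i r_i = 11·8·9 + 4·5·6 + 12·4·5 + 8·2·12 + 4·9·10 = 1704 ≡ 1.
  α_i^2 mod 13 = [12, 12, 3, 4, 3].
  S_2 = Σ v_i α_i^2 r_i = 11·12·9 + 4·12·6 + 12·3·5 + 8·4·12 + 4·3·10 = 2160 ≡ 2.
  S = (7, 1, 2) ≠ 0, so r is not a codeword (an error is present).
Step 3: locate the error. For a single error e at position i, S_ℓ = v_i·e·α_i^ℓ, so α_err = S_1/S_0.
  S_0^{−1} = 7^{−1} = 2 (mod 13), so α_err = 1·2 = 2 ≡ 2 = α_4. Error position i = 4.
  Consistency check: S_2/S_1 = 2·1 = 2 ≡ 2 = α_err ✓ (single-error assumption holds).
Step 4: error magnitude e = S_0/v_4 = S_0·∏_{j≠4}(α_4 − α_j) = 7·5 = 35 ≡ 9 (mod 13).
Step 5: correct position 4: c_4 = r_4 − e = 12 − 9 ≡ 3 (mod 13). Hence c = [9, 6, 5, 3, 10].
  Check: interpolating c through the α_i gives m(x) = 1 + 1·x (degree < 2) with m(α_i) = c_i for every i, so c is indeed a codeword.


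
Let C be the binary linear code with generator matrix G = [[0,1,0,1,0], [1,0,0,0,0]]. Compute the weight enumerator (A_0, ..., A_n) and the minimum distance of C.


Weight distribution: A_0 = 1, A_1 = 1, A_2 = 1, A_3 = 1. Minimum distance d = 1.

Enumerate all 2^2 = 4 messages m ∈ F_2^2.
For each, compute codeword c = mG in F_2^5, then tally its weight.
  m = 00 → c = 00000, weight = 0.
  m = 10 → c = 01010, weight = 2.
  m = 01 → c = 10000, weight = 1.
  m = 11 → c = 11010, weight = 3.
Tally weights:
  weight 0: 1 codewords.
  weight 1: 1 codewords.
  weight 2: 1 codewords.
  weight 3: 1 codewords.
Minimum distance d = smallest w > 0 with A_w > 0 = 1.
Sanity: Σ A_w = 4 = 2^2 = 4 ✓.


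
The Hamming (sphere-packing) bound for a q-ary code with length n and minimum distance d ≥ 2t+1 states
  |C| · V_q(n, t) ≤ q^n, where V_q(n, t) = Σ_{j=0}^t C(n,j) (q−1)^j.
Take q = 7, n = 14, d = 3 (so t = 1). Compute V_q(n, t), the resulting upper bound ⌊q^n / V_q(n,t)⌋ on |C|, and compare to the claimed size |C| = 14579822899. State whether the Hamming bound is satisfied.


V_q(n, t) = 85, q^n = 678223072849, Hamming bound = 7979094974, |C| = 14579822899 > bound (violated).

Step 1: Compute V_q(n, t) = Σ_{j=0}^1 C(n, j) (q−1)^j.
  j = 0: C(14,0)·(6)^0 = 1·1 = 1.
  j = 1: C(14,1)·(6)^1 = 14·6 = 84.
  V_q(n, t) = 1 + 84 = 85.
Step 2: q^n = 7^14 = 678223072849.
Step 3: Hamming bound ⌊q^n / V_q(n,t)⌋ = ⌊678223072849/85⌋ = 7979094974.
Step 4: Compare |C| = 14579822899 to 7979094974: violated.
The claimed |C| lies above the Hamming bound, so no 7-ary code of length 14 with d ≥ 3 can have 14579822899 codewords.


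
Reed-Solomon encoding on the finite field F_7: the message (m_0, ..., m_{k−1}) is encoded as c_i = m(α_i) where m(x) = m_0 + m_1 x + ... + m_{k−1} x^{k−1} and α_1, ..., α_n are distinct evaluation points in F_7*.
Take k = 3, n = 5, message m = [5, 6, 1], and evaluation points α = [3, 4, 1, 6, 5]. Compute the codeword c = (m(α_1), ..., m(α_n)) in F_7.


c = [4, 3, 5, 0, 4]

Message polynomial: m(x) = 5 + 6·x + 1·x^2 (mod 7).
For each evaluation point α_i, compute m(α_i) mod 7:
  α_1 = 3: Horner steps 1 → 2 → 4, so m(3) = 4.
  α_2 = 4: Horner steps 1 → 3 → 3, so m(4) = 3.
  α_3 = 1: Horner steps 1 → 0 → 5, so m(1) = 5.
  α_4 = 6: Horner steps 1 → 5 → 0, so m(6) = 0.
  α_5 = 5: Horner steps 1 → 4 → 4, so m(5) = 4.
Codeword c = [4, 3, 5, 0, 4] ∈ F_7^5.


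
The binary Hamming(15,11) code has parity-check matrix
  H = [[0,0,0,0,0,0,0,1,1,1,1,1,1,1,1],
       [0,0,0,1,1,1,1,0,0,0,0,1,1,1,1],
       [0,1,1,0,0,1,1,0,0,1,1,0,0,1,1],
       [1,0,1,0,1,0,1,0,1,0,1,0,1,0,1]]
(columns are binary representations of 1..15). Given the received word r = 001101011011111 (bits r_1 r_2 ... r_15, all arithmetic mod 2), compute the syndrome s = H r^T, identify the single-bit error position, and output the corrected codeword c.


s = (1, 0, 1, 1)^T, error position = 11, corrected codeword c = 001101011001111

Compute s = H r^T mod 2 one row at a time:
  s_1 = 1 + 1 + 0 + 1 + 1 + 1 + 1 + 1 = 7 ≡ 1 (mod 2).
  s_2 = 1 + 0 + 1 + 0 + 1 + 1 + 1 + 1 = 6 ≡ 0 (mod 2).
  s_3 = 0 + 1 + 1 + 0 + 0 + 1 + 1 + 1 = 5 ≡ 1 (mod 2).
  s_4 = 0 + 1 + 0 + 0 + 1 + 1 + 1 + 1 = 5 ≡ 1 (mod 2).
s = (1, 0, 1, 1)^T — this equals column 11 of H (binary 1011), so error is at position 11.
Correct: flip bit 11 of r = 001101011011111 to get c = 001101011001111.


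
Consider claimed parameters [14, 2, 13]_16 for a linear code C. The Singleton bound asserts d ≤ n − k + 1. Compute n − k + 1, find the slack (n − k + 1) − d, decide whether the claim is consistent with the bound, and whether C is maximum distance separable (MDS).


Singleton RHS = n − k + 1 = 13, slack = 0, bound satisfied, MDS.

Singleton bound: d ≤ n − k + 1.
Here n = 14, k = 2, so n − k + 1 = 13.
Given d = 13, check d ≤ 13: YES.
Slack = (n − k + 1) − d = 0.
The code is MDS (slack = 0).
Description: the claimed parameters are [14, 2, 13]_16; such a code would be MDS (meets Singleton bound).


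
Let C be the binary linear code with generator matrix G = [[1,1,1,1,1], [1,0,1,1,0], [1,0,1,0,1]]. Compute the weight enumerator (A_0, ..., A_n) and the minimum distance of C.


Weight distribution: A_0 = 1, A_2 = 3, A_3 = 3, A_5 = 1. Minimum distance d = 2.

Enumerate all 2^3 = 8 messages m ∈ F_2^3.
For each, compute codeword c = mG in F_2^5, then tally its weight.
  m = 000 → c = 00000, weight = 0.
  m = 100 → c = 11111, weight = 5.
  m = 010 → c = 10110, weight = 3.
  m = 110 → c = 01001, weight = 2.
  m = 001 → c = 10101, weight = 3.
  m = 101 → c = 01010, weight = 2.
  m = 011 → c = 00011, weight = 2.
  m = 111 → c = 11100, weight = 3.
Tally weights:
  weight 0: 1 codewords.
  weight 2: 3 codewords.
  weight 3: 3 codewords.
  weight 5: 1 codewords.
Minimum distance d = smallest w > 0 with A_w > 0 = 2.
Sanity: Σ A_w = 8 = 2^3 = 8 ✓.


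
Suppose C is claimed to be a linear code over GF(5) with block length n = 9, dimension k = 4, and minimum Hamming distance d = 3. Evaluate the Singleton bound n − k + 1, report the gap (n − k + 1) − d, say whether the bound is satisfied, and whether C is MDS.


Singleton RHS = n − k + 1 = 6, slack = 3, bound satisfied, not MDS.

Singleton bound: d ≤ n − k + 1.
Here n = 9, k = 4, so n − k + 1 = 6.
Given d = 3, check d ≤ 6: YES.
Slack = (n − k + 1) − d = 3.
The code is NOT MDS (slack = 3 > 0).
Description: the claimed parameters are [9, 4, 3]_5; such a code would be non-MDS.


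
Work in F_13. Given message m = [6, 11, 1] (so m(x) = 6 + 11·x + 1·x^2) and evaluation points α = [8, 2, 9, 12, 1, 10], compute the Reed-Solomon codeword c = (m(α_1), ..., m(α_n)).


c = [2, 6, 4, 9, 5, 8]

Message polynomial: m(x) = 6 + 11·x + 1·x^2 (mod 13).
For each evaluation point α_i, compute m(α_i) mod 13:
  α_1 = 8: Horner steps 1 → 6 → 2, so m(8) = 2.
  α_2 = 2: Horner steps 1 → 0 → 6, so m(2) = 6.
  α_3 = 9: Horner steps 1 → 7 → 4, so m(9) = 4.
  α_4 = 12: Horner steps 1 → 10 → 9, so m(12) = 9.
  α_5 = 1: Horner steps 1 → 12 → 5, so m(1) = 5.
  α_6 = 10: Horner steps 1 → 8 → 8, so m(10) = 8.
Codeword c = [2, 6, 4, 9, 5, 8] ∈ F_13^6.


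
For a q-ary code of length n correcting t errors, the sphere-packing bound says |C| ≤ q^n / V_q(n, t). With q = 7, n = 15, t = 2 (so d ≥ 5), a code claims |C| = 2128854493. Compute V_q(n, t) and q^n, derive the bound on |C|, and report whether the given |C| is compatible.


V_q(n, t) = 3871, q^n = 4747561509943, Hamming bound = 1226443169, |C| = 2128854493 > bound (violated).

Step 1: Compute V_q(n, t) = Σ_{j=0}^2 C(n, j) (q−1)^j.
  j = 0: C(15,0)·(6)^0 = 1·1 = 1.
  j = 1: C(15,1)·(6)^1 = 15·6 = 90.
  j = 2: C(15,2)·(6)^2 = 105·36 = 3780.
  V_q(n, t) = 1 + 90 + 3780 = 3871.
Step 2: q^n = 7^15 = 4747561509943.
Step 3: Hamming bound ⌊q^n / V_q(n,t)⌋ = ⌊4747561509943/3871⌋ = 1226443169.
Step 4: Compare |C| = 2128854493 to 1226443169: violated.
The claimed |C| lies above the Hamming bound, so no 7-ary code of length 15 with d ≥ 5 can have 2128854493 codewords.


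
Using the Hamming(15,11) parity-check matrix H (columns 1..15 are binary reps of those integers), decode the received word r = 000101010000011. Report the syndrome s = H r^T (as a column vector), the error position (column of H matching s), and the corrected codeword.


s = (1, 0, 1, 1)^T, error position = 11, corrected codeword c = 000101010010011

Compute s = H r^T mod 2 one row at a time:
  s_1 = 1 + 0 + 0 + 0 + 0 + 0 + 1 + 1 = 3 ≡ 1 (mod 2).
  s_2 = 1 + 0 + 1 + 0 + 0 + 0 + 1 + 1 = 4 ≡ 0 (mod 2).
  s_3 = 0 + 0 + 1 + 0 + 0 + 0 + 1 + 1 = 3 ≡ 1 (mod 2).
  s_4 = 0 + 0 + 0 + 0 + 0 + 0 + 0 + 1 = 1 ≡ 1 (mod 2).
s = (1, 0, 1, 1)^T — this equals column 11 of H (binary 1011), so error is at position 11.
Correct: flip bit 11 of r = 000101010000011 to get c = 000101010010011.


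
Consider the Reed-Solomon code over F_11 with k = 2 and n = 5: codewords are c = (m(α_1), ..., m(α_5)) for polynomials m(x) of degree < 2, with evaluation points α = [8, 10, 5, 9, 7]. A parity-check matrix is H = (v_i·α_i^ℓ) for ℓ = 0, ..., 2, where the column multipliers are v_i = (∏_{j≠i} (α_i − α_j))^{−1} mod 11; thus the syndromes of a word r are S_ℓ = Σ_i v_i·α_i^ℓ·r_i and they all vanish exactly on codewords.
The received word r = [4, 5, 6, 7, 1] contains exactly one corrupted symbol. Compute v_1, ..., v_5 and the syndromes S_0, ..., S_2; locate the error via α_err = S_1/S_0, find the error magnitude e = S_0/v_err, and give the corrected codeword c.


S = (9, 2, 9), error at position 2, error magnitude e = 6, c = [4, 10, 6, 7, 1].

Step 1: column multipliers v_i = (∏_{j≠i}(α_i − α_j))^{−1} mod 11.
  i = 1 (α = 8): (8−10)(8−5)(8−9)(8−7) = (−2)·3·(−1)·1 = 6 ≡ 6, so v_1 = 6^{−1} = 2 (mod 11).
  i = 2 (α = 10): (10−8)(10−5)(10−9)(10−7) = 2·5·1·3 = 30 ≡ 8, so v_2 = 8^{−1} = 7 (mod 11).
  i = 3 (α = 5): (5−8)(5−10)(5−9)(5−7) = (−3)·(−5)·(−4)·(−2) = 120 ≡ 10, so v_3 = 10^{−1} = 10 (mod 11).
  i = 4 (α = 9): (9−8)(9−10)(9−5)(9−7) = 1·(−1)·4·2 = −8 ≡ 3, so v_4 = 3^{−1} = 4 (mod 11).
  i = 5 (α = 7): (7−8)(7−10)(7−5)(7−9) = (−1)·(−3)·2·(−2) = −12 ≡ 10, so v_5 = 10^{−1} = 10 (mod 11).
  v = [2, 7, 10, 4, 10].
Step 2: syndromes of r = [4, 5, 6, 7, 1] (all sums mod 11).
  S_0 = Σ v_i r_i = 2·4 + 7·5 + 10·6 + 4·7 + 10·1 = 141 ≡ 9.
  S_1 = Σ v_i α_i r_i = 2·8·4 + 7·10·5 + 10·5·6 + 4·9·7 + 10·7·1 = 1036 ≡ 2.
  α_i^2 mod 11 = [9, 1, 3, 4, 5].
  S_2 = Σ v_i α_i^2 r_i = 2·9·4 + 7·1·5 + 10·3·6 + 4·4·7 + 10·5·1 = 449 ≡ 9.
  S = (9, 2, 9) ≠ 0, so r is not a codeword (an error is present).
Step 3: locate the error. For a single error e at position i, S_ℓ = v_i·e·α_i^ℓ, so α_err = S_1/S_0.
  S_0^{−1} = 9^{−1} = 5 (mod 11), so α_err = 2·5 = 10 ≡ 10 = α_2. Error position i = 2.
  Consistency check: S_2/S_1 = 9·6 = 54 ≡ 10 = α_err ✓ (single-error assumption holds).
Step 4: error magnitude e = S_0/v_2 = S_0·∏_{j≠2}(α_2 − α_j) = 9·8 = 72 ≡ 6 (mod 11).
Step 5: correct position 2: c_2 = r_2 − e = 5 − 6 ≡ 10 (mod 11). Hence c = [4, 10, 6, 7, 1].
  Check: interpolating c through the α_i gives m(x) = 2 + 3·x (degree < 2) with m(α_i) = c_i for every i, so c is indeed a codeword.


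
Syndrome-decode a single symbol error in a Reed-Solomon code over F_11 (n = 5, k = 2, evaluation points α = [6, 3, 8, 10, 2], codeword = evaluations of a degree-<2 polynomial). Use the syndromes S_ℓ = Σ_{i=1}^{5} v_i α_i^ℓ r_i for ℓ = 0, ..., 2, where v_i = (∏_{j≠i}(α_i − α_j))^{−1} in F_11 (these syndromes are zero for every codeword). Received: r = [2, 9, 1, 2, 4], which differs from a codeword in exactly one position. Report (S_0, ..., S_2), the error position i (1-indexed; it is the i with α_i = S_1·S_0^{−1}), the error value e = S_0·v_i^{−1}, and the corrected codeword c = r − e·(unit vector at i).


S = (3, 8, 3), error at position 4, error magnitude e = 2, c = [2, 9, 1, 0, 4].

Step 1: column multipliers v_i = (∏_{j≠i}(α_i − α_j))^{−1} mod 11.
  i = 1 (α = 6): (6−3)(6−8)(6−10)(6−2) = 3·(−2)·(−4)·4 = 96 ≡ 8, so v_1 = 8^{−1} = 7 (mod 11).
  i = 2 (α = 3): (3−6)(3−8)(3−10)(3−2) = (−3)·(−5)·(−7)·1 = −105 ≡ 5, so v_2 = 5^{−1} = 9 (mod 11).
  i = 3 (α = 8): (8−6)(8−3)(8−10)(8−2) = 2·5·(−2)·6 = −120 ≡ 1, so v_3 = 1^{−1} = 1 (mod 11).
  i = 4 (α = 10): (10−6)(10−3)(10−8)(10−2) = 4·7·2·8 = 448 ≡ 8, so v_4 = 8^{−1} = 7 (mod 11).
  i = 5 (α = 2): (2−6)(2−3)(2−8)(2−10) = (−4)·(−1)·(−6)·(−8) = 192 ≡ 5, so v_5 = 5^{−1} = 9 (mod 11).
  v = [7, 9, 1, 7, 9].
Step 2: syndromes of r = [2, 9, 1, 2, 4] (all sums mod 11).
  S_0 = Σ v_i r_i = 7·2 + 9·9 + 1·1 + 7·2 + 9·4 = 146 ≡ 3.
  S_1 = Σ v_i α_i r_i = 7·6·2 + 9·3·9 + 1·8·1 + 7·10·2 + 9·2·4 = 547 ≡ 8.
  α_i^2 mod 11 = [3, 9, 9, 1, 4].
  S_2 = Σ v_i α_i^2 r_i = 7·3·2 + 9·9·9 + 1·9·1 + 7·1·2 + 9·4·4 = 938 ≡ 3.
  S = (3, 8, 3) ≠ 0, so r is not a codeword (an error is present).
Step 3: locate the error. For a single error e at position i, S_ℓ = v_i·e·α_i^ℓ, so α_err = S_1/S_0.
  S_0^{−1} = 3^{−1} = 4 (mod 11), so α_err = 8·4 = 32 ≡ 10 = α_4. Error position i = 4.
  Consistency check: S_2/S_1 = 3·7 = 21 ≡ 10 = α_err ✓ (single-error assumption holds).
Step 4: error magnitude e = S_0/v_4 = S_0·∏_{j≠4}(α_4 − α_j) = 3·8 = 24 ≡ 2 (mod 11).
Step 5: correct position 4: c_4 = r_4 − e = 2 − 2 ≡ 0 (mod 11). Hence c = [2, 9, 1, 0, 4].
  Check: interpolating c through the α_i gives m(x) = 5 + 5·x (degree < 2) with m(α_i) = c_i for every i, so c is indeed a codeword.


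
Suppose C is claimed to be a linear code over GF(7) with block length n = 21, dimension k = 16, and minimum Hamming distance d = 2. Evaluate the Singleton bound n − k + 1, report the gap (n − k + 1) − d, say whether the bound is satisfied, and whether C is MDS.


Singleton RHS = n − k + 1 = 6, slack = 4, bound satisfied, not MDS.

Singleton bound: d ≤ n − k + 1.
Here n = 21, k = 16, so n − k + 1 = 6.
Given d = 2, check d ≤ 6: YES.
Slack = (n − k + 1) − d = 4.
The code is NOT MDS (slack = 4 > 0).
Description: the claimed parameters are [21, 16, 2]_7; such a code would be non-MDS.


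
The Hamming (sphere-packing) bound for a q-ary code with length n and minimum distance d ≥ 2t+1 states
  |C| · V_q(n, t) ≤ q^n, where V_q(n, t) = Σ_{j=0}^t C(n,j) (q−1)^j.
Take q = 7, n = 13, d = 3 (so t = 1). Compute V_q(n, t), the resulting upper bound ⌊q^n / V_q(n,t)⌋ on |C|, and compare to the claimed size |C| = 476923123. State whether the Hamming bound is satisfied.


V_q(n, t) = 79, q^n = 96889010407, Hamming bound = 1226443169, |C| = 476923123 ≤ bound (satisfied).

Step 1: Compute V_q(n, t) = Σ_{j=0}^1 C(n, j) (q−1)^j.
  j = 0: C(13,0)·(6)^0 = 1·1 = 1.
  j = 1: C(13,1)·(6)^1 = 13·6 = 78.
  V_q(n, t) = 1 + 78 = 79.
Step 2: q^n = 7^13 = 96889010407.
Step 3: Hamming bound ⌊q^n / V_q(n,t)⌋ = ⌊96889010407/79⌋ = 1226443169.
Step 4: Compare |C| = 476923123 to 1226443169: satisfied.
The claimed |C| lies below the Hamming bound.


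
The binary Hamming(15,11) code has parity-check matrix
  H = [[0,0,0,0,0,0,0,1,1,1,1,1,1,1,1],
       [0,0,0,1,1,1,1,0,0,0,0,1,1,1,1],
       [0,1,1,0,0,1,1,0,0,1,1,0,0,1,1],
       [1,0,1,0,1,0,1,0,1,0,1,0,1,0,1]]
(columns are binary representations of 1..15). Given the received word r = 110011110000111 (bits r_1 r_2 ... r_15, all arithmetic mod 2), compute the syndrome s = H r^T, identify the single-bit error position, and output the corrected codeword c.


s = (0, 0, 1, 1)^T, error position = 3, corrected codeword c = 111011110000111

Compute s = H r^T mod 2 one row at a time:
  s_1 = 1 + 0 + 0 + 0 + 0 + 1 + 1 + 1 = 4 ≡ 0 (mod 2).
  s_2 = 0 + 1 + 1 + 1 + 0 + 1 + 1 + 1 = 6 ≡ 0 (mod 2).
  s_3 = 1 + 0 + 1 + 1 + 0 + 0 + 1 + 1 = 5 ≡ 1 (mod 2).
  s_4 = 1 + 0 + 1 + 1 + 0 + 0 + 1 + 1 = 5 ≡ 1 (mod 2).
s = (0, 0, 1, 1)^T — this equals column 3 of H (binary 0011), so error is at position 3.
Correct: flip bit 3 of r = 110011110000111 to get c = 111011110000111.


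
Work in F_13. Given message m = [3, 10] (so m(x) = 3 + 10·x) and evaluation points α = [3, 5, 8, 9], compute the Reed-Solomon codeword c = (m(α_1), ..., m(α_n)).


c = [7, 1, 5, 2]

Message polynomial: m(x) = 3 + 10·x (mod 13).
For each evaluation point α_i, compute m(α_i) mod 13:
  α_1 = 3: Horner steps 10 → 7, so m(3) = 7.
  α_2 = 5: Horner steps 10 → 1, so m(5) = 1.
  α_3 = 8: Horner steps 10 → 5, so m(8) = 5.
  α_4 = 9: Horner steps 10 → 2, so m(9) = 2.
Codeword c = [7, 1, 5, 2] ∈ F_13^4.


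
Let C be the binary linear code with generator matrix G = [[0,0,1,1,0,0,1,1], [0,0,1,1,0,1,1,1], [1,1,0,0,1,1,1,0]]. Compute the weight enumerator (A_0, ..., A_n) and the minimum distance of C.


Weight distribution: A_0 = 1, A_1 = 1, A_4 = 2, A_5 = 2, A_6 = 1, A_7 = 1. Minimum distance d = 1.

Enumerate all 2^3 = 8 messages m ∈ F_2^3.
For each, compute codeword c = mG in F_2^8, then tally its weight.
  m = 000 → c = 00000000, weight = 0.
  m = 100 → c = 00110011, weight = 4.
  m = 010 → c = 00110111, weight = 5.
  m = 110 → c = 00000100, weight = 1.
  m = 001 → c = 11001110, weight = 5.
  m = 101 → c = 11111101, weight = 7.
  m = 011 → c = 11111001, weight = 6.
  m = 111 → c = 11001010, weight = 4.
Tally weights:
  weight 0: 1 codewords.
  weight 1: 1 codewords.
  weight 4: 2 codewords.
  weight 5: 2 codewords.
  weight 6: 1 codewords.
  weight 7: 1 codewords.
Minimum distance d = smallest w > 0 with A_w > 0 = 1.
Sanity: Σ A_w = 8 = 2^3 = 8 ✓.


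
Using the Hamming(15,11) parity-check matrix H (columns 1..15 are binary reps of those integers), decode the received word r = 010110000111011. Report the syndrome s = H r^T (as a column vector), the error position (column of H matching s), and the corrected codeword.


s = (1, 1, 1, 1)^T, error position = 15, corrected codeword c = 010110000111010

Compute s = H r^T mod 2 one row at a time:
  s_1 = 0 + 0 + 1 + 1 + 1 + 0 + 1 + 1 = 5 ≡ 1 (mod 2).
  s_2 = 1 + 1 + 0 + 0 + 1 + 0 + 1 + 1 = 5 ≡ 1 (mod 2).
  s_3 = 1 + 0 + 0 + 0 + 1 + 1 + 1 + 1 = 5 ≡ 1 (mod 2).
  s_4 = 0 + 0 + 1 + 0 + 0 + 1 + 0 + 1 = 3 ≡ 1 (mod 2).
s = (1, 1, 1, 1)^T — this equals column 15 of H (binary 1111), so error is at position 15.
Correct: flip bit 15 of r = 010110000111011 to get c = 010110000111010.


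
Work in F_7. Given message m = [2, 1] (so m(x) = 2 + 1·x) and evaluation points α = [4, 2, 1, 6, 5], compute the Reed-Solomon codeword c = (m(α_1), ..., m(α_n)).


c = [6, 4, 3, 1, 0]

Message polynomial: m(x) = 2 + 1·x (mod 7).
For each evaluation point α_i, compute m(α_i) mod 7:
  α_1 = 4: Horner steps 1 → 6, so m(4) = 6.
  α_2 = 2: Horner steps 1 → 4, so m(2) = 4.
  α_3 = 1: Horner steps 1 → 3, so m(1) = 3.
  α_4 = 6: Horner steps 1 → 1, so m(6) = 1.
  α_5 = 5: Horner steps 1 → 0, so m(5) = 0.
Codeword c = [6, 4, 3, 1, 0] ∈ F_7^5.


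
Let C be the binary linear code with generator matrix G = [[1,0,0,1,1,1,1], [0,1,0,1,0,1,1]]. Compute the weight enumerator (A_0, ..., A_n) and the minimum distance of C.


Weight distribution: A_0 = 1, A_3 = 1, A_4 = 1, A_5 = 1. Minimum distance d = 3.

Enumerate all 2^2 = 4 messages m ∈ F_2^2.
For each, compute codeword c = mG in F_2^7, then tally its weight.
  m = 00 → c = 0000000, weight = 0.
  m = 10 → c = 1001111, weight = 5.
  m = 01 → c = 0101011, weight = 4.
  m = 11 → c = 1100100, weight = 3.
Tally weights:
  weight 0: 1 codewords.
  weight 3: 1 codewords.
  weight 4: 1 codewords.
  weight 5: 1 codewords.
Minimum distance d = smallest w > 0 with A_w > 0 = 3.
Sanity: Σ A_w = 4 = 2^2 = 4 ✓.


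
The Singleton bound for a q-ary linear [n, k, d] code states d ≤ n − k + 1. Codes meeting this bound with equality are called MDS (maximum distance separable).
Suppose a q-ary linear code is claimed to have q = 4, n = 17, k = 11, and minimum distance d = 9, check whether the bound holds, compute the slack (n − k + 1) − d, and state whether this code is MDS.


Singleton RHS = n − k + 1 = 7, slack = -2, bound violated (no such code; not MDS).

Singleton bound: d ≤ n − k + 1.
Here n = 17, k = 11, so n − k + 1 = 7.
Given d = 9, check d ≤ 7: NO.
Slack = (n − k + 1) − d = -2.
The slack is negative: d = 9 exceeds n − k + 1 = 7 by 2, so the Singleton bound is violated and no linear [17, 11, 9]_4 code can exist. In particular it is not MDS (MDS requires d = n − k + 1 exactly).
Description: the claimed parameters are [17, 11, 9]_4; such a code would be impossible (violates the Singleton bound).


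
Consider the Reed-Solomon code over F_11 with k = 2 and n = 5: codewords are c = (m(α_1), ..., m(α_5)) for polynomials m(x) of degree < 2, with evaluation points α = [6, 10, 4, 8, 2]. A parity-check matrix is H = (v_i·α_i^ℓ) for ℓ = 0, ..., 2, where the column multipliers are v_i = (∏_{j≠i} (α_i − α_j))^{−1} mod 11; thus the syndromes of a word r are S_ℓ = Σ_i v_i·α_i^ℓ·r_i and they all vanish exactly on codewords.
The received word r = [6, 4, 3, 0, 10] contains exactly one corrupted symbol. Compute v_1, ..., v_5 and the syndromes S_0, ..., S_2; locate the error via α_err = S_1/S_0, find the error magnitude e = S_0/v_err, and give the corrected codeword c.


S = (6, 3, 7), error at position 1, error magnitude e = 10, c = [7, 4, 3, 0, 10].

Step 1: column multipliers v_i = (∏_{j≠i}(α_i − α_j))^{−1} mod 11.
  i = 1 (α = 6): (6−10)(6−4)(6−8)(6−2) = (−4)·2·(−2)·4 = 64 ≡ 9, so v_1 = 9^{−1} = 5 (mod 11).
  i = 2 (α = 10): (10−6)(10−4)(10−8)(10−2) = 4·6·2·8 = 384 ≡ 10, so v_2 = 10^{−1} = 10 (mod 11).
  i = 3 (α = 4): (4−6)(4−10)(4−8)(4−2) = (−2)·(−6)·(−4)·2 = −96 ≡ 3, so v_3 = 3^{−1} = 4 (mod 11).
  i = 4 (α = 8): (8−6)(8−10)(8−4)(8−2) = 2·(−2)·4·6 = −96 ≡ 3, so v_4 = 3^{−1} = 4 (mod 11).
  i = 5 (α = 2): (2−6)(2−10)(2−4)(2−8) = (−4)·(−8)·(−2)·(−6) = 384 ≡ 10, so v_5 = 10^{−1} = 10 (mod 11).
  v = [5, 10, 4, 4, 10].
Step 2: syndromes of r = [6, 4, 3, 0, 10] (all sums mod 11).
  S_0 = Σ v_i r_i = 5·6 + 10·4 + 4·3 + 4·0 + 10·10 = 182 ≡ 6.
  S_1 = Σ v_i α_i r_i = 5·6·6 + 10·10·4 + 4·4·3 + 4·8·0 + 10·2·10 = 828 ≡ 3.
  α_i^2 mod 11 = [3, 1, 5, 9, 4].
  S_2 = Σ v_i α_i^2 r_i = 5·3·6 + 10·1·4 + 4·5·3 + 4·9·0 + 10·4·10 = 590 ≡ 7.
  S = (6, 3, 7) ≠ 0, so r is not a codeword (an error is present).
Step 3: locate the error. For a single error e at position i, S_ℓ = v_i·e·α_i^ℓ, so α_err = S_1/S_0.
  S_0^{−1} = 6^{−1} = 2 (mod 11), so α_err = 3·2 = 6 ≡ 6 = α_1. Error position i = 1.
  Consistency check: S_2/S_1 = 7·4 = 28 ≡ 6 = α_err ✓ (single-error assumption holds).
Step 4: error magnitude e = S_0/v_1 = S_0·∏_{j≠1}(α_1 − α_j) = 6·9 = 54 ≡ 10 (mod 11).
Step 5: correct position 1: c_1 = r_1 − e = 6 − 10 ≡ 7 (mod 11). Hence c = [7, 4, 3, 0, 10].
  Check: interpolating c through the α_i gives m(x) = 6 + 2·x (degree < 2) with m(α_i) = c_i for every i, so c is indeed a codeword.


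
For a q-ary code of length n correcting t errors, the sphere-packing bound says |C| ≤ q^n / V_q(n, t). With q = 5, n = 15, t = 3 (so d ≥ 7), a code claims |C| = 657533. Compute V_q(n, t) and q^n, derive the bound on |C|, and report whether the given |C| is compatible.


V_q(n, t) = 30861, q^n = 30517578125, Hamming bound = 988871, |C| = 657533 ≤ bound (satisfied).

Step 1: Compute V_q(n, t) = Σ_{j=0}^3 C(n, j) (q−1)^j.
  j = 0: C(15,0)·(4)^0 = 1·1 = 1.
  j = 1: C(15,1)·(4)^1 = 15·4 = 60.
  j = 2: C(15,2)·(4)^2 = 105·16 = 1680.
  j = 3: C(15,3)·(4)^3 = 455·64 = 29120.
  V_q(n, t) = 1 + 60 + 1680 + 29120 = 30861.
Step 2: q^n = 5^15 = 30517578125.
Step 3: Hamming bound ⌊q^n / V_q(n,t)⌋ = ⌊30517578125/30861⌋ = 988871.
Step 4: Compare |C| = 657533 to 988871: satisfied.
The claimed |C| lies below the Hamming bound.


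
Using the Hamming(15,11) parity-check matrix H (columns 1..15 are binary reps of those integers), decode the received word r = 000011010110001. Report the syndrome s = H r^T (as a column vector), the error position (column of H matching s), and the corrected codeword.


s = (0, 1, 0, 1)^T, error position = 5, corrected codeword c = 000001010110001

Compute s = H r^T mod 2 one row at a time:
  s_1 = 1 + 0 + 1 + 1 + 0 + 0 + 0 + 1 = 4 ≡ 0 (mod 2).
  s_2 = 0 + 1 + 1 + 0 + 0 + 0 + 0 + 1 = 3 ≡ 1 (mod 2).
  s_3 = 0 + 0 + 1 + 0 + 1 + 1 + 0 + 1 = 4 ≡ 0 (mod 2).
  s_4 = 0 + 0 + 1 + 0 + 0 + 1 + 0 + 1 = 3 ≡ 1 (mod 2).
s = (0, 1, 0, 1)^T — this equals column 5 of H (binary 0101), so error is at position 5.
Correct: flip bit 5 of r = 000011010110001 to get c = 000001010110001.


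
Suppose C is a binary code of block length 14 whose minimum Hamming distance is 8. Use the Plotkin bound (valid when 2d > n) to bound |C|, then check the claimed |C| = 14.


Plotkin bound M ≤ 8; given |C| = 14 > bound (violated).

Check applicability: 2d = 16, n = 14.
2d − n = 2 > 0, so Plotkin applies.
Compute d/(2d−n) = 8/2 ≈ 4.0000.
⌊d/(2d−n)⌋ = 4.
Plotkin bound: M ≤ 2·4 = 8.
Given |C| = 14, check: VIOLATED.
This |C| is above the Plotkin bound, so no binary code with n = 14, d = 8 and 14 codewords exists.


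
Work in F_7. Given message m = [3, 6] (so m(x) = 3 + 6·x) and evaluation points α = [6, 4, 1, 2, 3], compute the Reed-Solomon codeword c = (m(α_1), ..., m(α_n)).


c = [4, 6, 2, 1, 0]

Message polynomial: m(x) = 3 + 6·x (mod 7).
For each evaluation point α_i, compute m(α_i) mod 7:
  α_1 = 6: Horner steps 6 → 4, so m(6) = 4.
  α_2 = 4: Horner steps 6 → 6, so m(4) = 6.
  α_3 = 1: Horner steps 6 → 2, so m(1) = 2.
  α_4 = 2: Horner steps 6 → 1, so m(2) = 1.
  α_5 = 3: Horner steps 6 → 0, so m(3) = 0.
Codeword c = [4, 6, 2, 1, 0] ∈ F_7^5.


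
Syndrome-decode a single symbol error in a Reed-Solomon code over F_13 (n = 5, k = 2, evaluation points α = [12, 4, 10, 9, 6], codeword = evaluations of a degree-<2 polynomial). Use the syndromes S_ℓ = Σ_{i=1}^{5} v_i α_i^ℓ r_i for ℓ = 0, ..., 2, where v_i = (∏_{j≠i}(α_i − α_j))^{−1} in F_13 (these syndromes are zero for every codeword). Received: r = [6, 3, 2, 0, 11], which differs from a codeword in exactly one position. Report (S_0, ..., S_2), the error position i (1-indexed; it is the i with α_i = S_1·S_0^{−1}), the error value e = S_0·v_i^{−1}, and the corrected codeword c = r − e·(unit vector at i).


S = (9, 2, 12), error at position 5, error magnitude e = 4, c = [6, 3, 2, 0, 7].

Step 1: column multipliers v_i = (∏_{j≠i}(α_i − α_j))^{−1} mod 13.
  i = 1 (α = 12): (12−4)(12−10)(12−9)(12−6) = 8·2·3·6 = 288 ≡ 2, so v_1 = 2^{−1} = 7 (mod 13).
  i = 2 (α = 4): (4−12)(4−10)(4−9)(4−6) = (−8)·(−6)·(−5)·(−2) = 480 ≡ 12, so v_2 = 12^{−1} = 12 (mod 13).
  i = 3 (α = 10): (10−12)(10−4)(10−9)(10−6) = (−2)·6·1·4 = −48 ≡ 4, so v_3 = 4^{−1} = 10 (mod 13).
  i = 4 (α = 9): (9−12)(9−4)(9−10)(9−6) = (−3)·5·(−1)·3 = 45 ≡ 6, so v_4 = 6^{−1} = 11 (mod 13).
  i = 5 (α = 6): (6−12)(6−4)(6−10)(6−9) = (−6)·2·(−4)·(−3) = −144 ≡ 12, so v_5 = 12^{−1} = 12 (mod 13).
  v = [7, 12, 10, 11, 12].
Step 2: syndromes of r = [6, 3, 2, 0, 11] (all sums mod 13).
  S_0 = Σ v_i r_i = 7·6 + 12·3 + 10·2 + 11·0 + 12·11 = 230 ≡ 9.
  S_1 = Σ v_i α_i r_i = 7·12·6 + 12·4·3 + 10·10·2 + 11·9·0 + 12·6·11 = 1640 ≡ 2.
  α_i^2 mod 13 = [1, 3, 9, 3, 10].
  S_2 = Σ v_i α_i^2 r_i = 7·1·6 + 12·3·3 + 10·9·2 + 11·3·0 + 12·10·11 = 1650 ≡ 12.
  S = (9, 2, 12) ≠ 0, so r is not a codeword (an error is present).
Step 3: locate the error. For a single error e at position i, S_ℓ = v_i·e·α_i^ℓ, so α_err = S_1/S_0.
  S_0^{−1} = 9^{−1} = 3 (mod 13), so α_err = 2·3 = 6 ≡ 6 = α_5. Error position i = 5.
  Consistency check: S_2/S_1 = 12·7 = 84 ≡ 6 = α_err ✓ (single-error assumption holds).
Step 4: error magnitude e = S_0/v_5 = S_0·∏_{j≠5}(α_5 − α_j) = 9·12 = 108 ≡ 4 (mod 13).
Step 5: correct position 5: c_5 = r_5 − e = 11 − 4 ≡ 7 (mod 13). Hence c = [6, 3, 2, 0, 7].
  Check: interpolating c through the α_i gives m(x) = 8 + 2·x (degree < 2) with m(α_i) = c_i for every i, so c is indeed a codeword.


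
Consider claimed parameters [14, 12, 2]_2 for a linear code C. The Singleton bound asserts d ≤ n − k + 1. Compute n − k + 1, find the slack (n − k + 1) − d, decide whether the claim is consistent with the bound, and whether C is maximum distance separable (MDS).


Singleton RHS = n − k + 1 = 3, slack = 1, bound satisfied, not MDS.

Singleton bound: d ≤ n − k + 1.
Here n = 14, k = 12, so n − k + 1 = 3.
Given d = 2, check d ≤ 3: YES.
Slack = (n − k + 1) − d = 1.
The code is NOT MDS (slack = 1 > 0).
Description: the claimed parameters are [14, 12, 2]_2; such a code would be non-MDS.


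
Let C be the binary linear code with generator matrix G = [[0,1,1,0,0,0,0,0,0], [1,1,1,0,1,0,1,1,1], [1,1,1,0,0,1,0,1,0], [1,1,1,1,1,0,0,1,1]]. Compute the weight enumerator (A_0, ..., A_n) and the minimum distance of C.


Weight distribution: A_0 = 1, A_2 = 2, A_3 = 1, A_4 = 3, A_5 = 4, A_6 = 2, A_7 = 3. Minimum distance d = 2.

Enumerate all 2^4 = 16 messages m ∈ F_2^4.
For each, compute codeword c = mG in F_2^9, then tally its weight.
  m = 0000 → c = 000000000, weight = 0.
  m = 1000 → c = 011000000, weight = 2.
  m = 0100 → c = 111010111, weight = 7.
  m = 1100 → c = 100010111, weight = 5.
  m = 0010 → c = 111001010, weight = 5.
  m = 1010 → c = 100001010, weight = 3.
  m = 0110 → c = 000011101, weight = 4.
  m = 1110 → c = 011011101, weight = 6.
  m = 0001 → c = 111110011, weight = 7.
  m = 1001 → c = 100110011, weight = 5.
  m = 0101 → c = 000100100, weight = 2.
  m = 1101 → c = 011100100, weight = 4.
  m = 0011 → c = 000111001, weight = 4.
  m = 1011 → c = 011111001, weight = 6.
  m = 0111 → c = 111101110, weight = 7.
  m = 1111 → c = 100101110, weight = 5.
Tally weights:
  weight 0: 1 codewords.
  weight 2: 2 codewords.
  weight 3: 1 codewords.
  weight 4: 3 codewords.
  weight 5: 4 codewords.
  weight 6: 2 codewords.
  weight 7: 3 codewords.
Minimum distance d = smallest w > 0 with A_w > 0 = 2.
Sanity: Σ A_w = 16 = 2^4 = 16 ✓.


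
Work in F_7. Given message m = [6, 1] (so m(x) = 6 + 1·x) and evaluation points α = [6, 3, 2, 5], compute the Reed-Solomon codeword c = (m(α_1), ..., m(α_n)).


c = [5, 2, 1, 4]

Message polynomial: m(x) = 6 + 1·x (mod 7).
For each evaluation point α_i, compute m(α_i) mod 7:
  α_1 = 6: Horner steps 1 → 5, so m(6) = 5.
  α_2 = 3: Horner steps 1 → 2, so m(3) = 2.
  α_3 = 2: Horner steps 1 → 1, so m(2) = 1.
  α_4 = 5: Horner steps 1 → 4, so m(5) = 4.
Codeword c = [5, 2, 1, 4] ∈ F_7^4.


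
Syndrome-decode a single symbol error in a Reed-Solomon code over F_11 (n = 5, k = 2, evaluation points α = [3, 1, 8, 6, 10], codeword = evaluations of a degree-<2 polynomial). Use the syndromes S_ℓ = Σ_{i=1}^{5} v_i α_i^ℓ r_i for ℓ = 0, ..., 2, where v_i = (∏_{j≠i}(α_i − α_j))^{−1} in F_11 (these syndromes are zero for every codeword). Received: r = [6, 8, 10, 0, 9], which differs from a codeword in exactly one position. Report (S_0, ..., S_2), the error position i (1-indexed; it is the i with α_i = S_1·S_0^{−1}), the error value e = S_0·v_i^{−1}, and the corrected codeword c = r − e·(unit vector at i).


S = (1, 3, 9), error at position 1, error magnitude e = 10, c = [7, 8, 10, 0, 9].

Step 1: column multipliers v_i = (∏_{j≠i}(α_i − α_j))^{−1} mod 11.
  i = 1 (α = 3): (3−1)(3−8)(3−6)(3−10) = 2·(−5)·(−3)·(−7) = −210 ≡ 10, so v_1 = 10^{−1} = 10 (mod 11).
  i = 2 (α = 1): (1−3)(1−8)(1−6)(1−10) = (−2)·(−7)·(−5)·(−9) = 630 ≡ 3, so v_2 = 3^{−1} = 4 (mod 11).
  i = 3 (α = 8): (8−3)(8−1)(8−6)(8−10) = 5·7·2·(−2) = −140 ≡ 3, so v_3 = 3^{−1} = 4 (mod 11).
  i = 4 (α = 6): (6−3)(6−1)(6−8)(6−10) = 3·5·(−2)·(−4) = 120 ≡ 10, so v_4 = 10^{−1} = 10 (mod 11).
  i = 5 (α = 10): (10−3)(10−1)(10−8)(10−6) = 7·9·2·4 = 504 ≡ 9, so v_5 = 9^{−1} = 5 (mod 11).
  v = [10, 4, 4, 10, 5].
Step 2: syndromes of r = [6, 8, 10, 0, 9] (all sums mod 11).
  S_0 = Σ v_i r_i = 10·6 + 4·8 + 4·10 + 10·0 + 5·9 = 177 ≡ 1.
  S_1 = Σ v_i α_i r_i = 10·3·6 + 4·1·8 + 4·8·10 + 10·6·0 + 5·10·9 = 982 ≡ 3.
  α_i^2 mod 11 = [9, 1, 9, 3, 1].
  S_2 = Σ v_i α_i^2 r_i = 10·9·6 + 4·1·8 + 4·9·10 + 10·3·0 + 5·1·9 = 977 ≡ 9.
  S = (1, 3, 9) ≠ 0, so r is not a codeword (an error is present).
Step 3: locate the error. For a single error e at position i, S_ℓ = v_i·e·α_i^ℓ, so α_err = S_1/S_0.
  S_0^{−1} = 1^{−1} = 1 (mod 11), so α_err = 3·1 = 3 ≡ 3 = α_1. Error position i = 1.
  Consistency check: S_2/S_1 = 9·4 = 36 ≡ 3 = α_err ✓ (single-error assumption holds).
Step 4: error magnitude e = S_0/v_1 = S_0·∏_{j≠1}(α_1 − α_j) = 1·10 = 10 ≡ 10 (mod 11).
Step 5: correct position 1: c_1 = r_1 − e = 6 − 10 ≡ 7 (mod 11). Hence c = [7, 8, 10, 0, 9].
  Check: interpolating c through the α_i gives m(x) = 3 + 5·x (degree < 2) with m(α_i) = c_i for every i, so c is indeed a codeword.


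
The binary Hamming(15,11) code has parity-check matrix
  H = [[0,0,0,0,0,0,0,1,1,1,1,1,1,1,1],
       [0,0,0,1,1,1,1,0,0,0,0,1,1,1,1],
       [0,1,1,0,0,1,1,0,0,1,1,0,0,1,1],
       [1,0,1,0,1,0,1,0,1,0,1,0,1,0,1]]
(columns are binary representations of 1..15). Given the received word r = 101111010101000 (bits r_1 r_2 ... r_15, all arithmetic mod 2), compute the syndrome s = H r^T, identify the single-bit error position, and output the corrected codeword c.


s = (1, 0, 1, 1)^T, error position = 11, corrected codeword c = 101111010111000

Compute s = H r^T mod 2 one row at a time:
  s_1 = 1 + 0 + 1 + 0 + 1 + 0 + 0 + 0 = 3 ≡ 1 (mod 2).
  s_2 = 1 + 1 + 1 + 0 + 1 + 0 + 0 + 0 = 4 ≡ 0 (mod 2).
  s_3 = 0 + 1 + 1 + 0 + 1 + 0 + 0 + 0 = 3 ≡ 1 (mod 2).
  s_4 = 1 + 1 + 1 + 0 + 0 + 0 + 0 + 0 = 3 ≡ 1 (mod 2).
s = (1, 0, 1, 1)^T — this equals column 11 of H (binary 1011), so error is at position 11.
Correct: flip bit 11 of r = 101111010101000 to get c = 101111010111000.


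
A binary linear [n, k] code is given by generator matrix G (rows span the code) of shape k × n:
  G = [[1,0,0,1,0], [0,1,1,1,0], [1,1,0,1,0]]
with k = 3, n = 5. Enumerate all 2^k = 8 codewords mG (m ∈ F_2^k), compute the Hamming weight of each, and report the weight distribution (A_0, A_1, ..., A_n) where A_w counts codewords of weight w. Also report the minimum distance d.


Weight distribution: A_0 = 1, A_1 = 1, A_2 = 3, A_3 = 3. Minimum distance d = 1.

Enumerate all 2^3 = 8 messages m ∈ F_2^3.
For each, compute codeword c = mG in F_2^5, then tally its weight.
  m = 000 → c = 00000, weight = 0.
  m = 100 → c = 10010, weight = 2.
  m = 010 → c = 01110, weight = 3.
  m = 110 → c = 11100, weight = 3.
  m = 001 → c = 11010, weight = 3.
  m = 101 → c = 01000, weight = 1.
  m = 011 → c = 10100, weight = 2.
  m = 111 → c = 00110, weight = 2.
Tally weights:
  weight 0: 1 codewords.
  weight 1: 1 codewords.
  weight 2: 3 codewords.
  weight 3: 3 codewords.
Minimum distance d = smallest w > 0 with A_w > 0 = 1.
Sanity: Σ A_w = 8 = 2^3 = 8 ✓.


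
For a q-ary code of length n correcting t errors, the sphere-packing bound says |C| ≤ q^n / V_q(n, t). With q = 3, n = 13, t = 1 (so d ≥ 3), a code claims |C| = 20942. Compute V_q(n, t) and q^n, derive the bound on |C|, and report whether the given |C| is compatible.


V_q(n, t) = 27, q^n = 1594323, Hamming bound = 59049, |C| = 20942 ≤ bound (satisfied).

Step 1: Compute V_q(n, t) = Σ_{j=0}^1 C(n, j) (q−1)^j.
  j = 0: C(13,0)·(2)^0 = 1·1 = 1.
  j = 1: C(13,1)·(2)^1 = 13·2 = 26.
  V_q(n, t) = 1 + 26 = 27.
Step 2: q^n = 3^13 = 1594323.
Step 3: Hamming bound ⌊q^n / V_q(n,t)⌋ = ⌊1594323/27⌋ = 59049.
Step 4: Compare |C| = 20942 to 59049: satisfied.
The claimed |C| lies below the Hamming bound.


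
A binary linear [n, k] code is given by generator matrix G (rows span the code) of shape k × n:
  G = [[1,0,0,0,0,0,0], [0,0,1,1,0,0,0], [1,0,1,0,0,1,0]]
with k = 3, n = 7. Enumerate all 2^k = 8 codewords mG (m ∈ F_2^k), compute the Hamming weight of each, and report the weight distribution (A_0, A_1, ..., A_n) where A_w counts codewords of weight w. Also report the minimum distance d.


Weight distribution: A_0 = 1, A_1 = 1, A_2 = 3, A_3 = 3. Minimum distance d = 1.

Enumerate all 2^3 = 8 messages m ∈ F_2^3.
For each, compute codeword c = mG in F_2^7, then tally its weight.
  m = 000 → c = 0000000, weight = 0.
  m = 100 → c = 1000000, weight = 1.
  m = 010 → c = 0011000, weight = 2.
  m = 110 → c = 1011000, weight = 3.
  m = 001 → c = 1010010, weight = 3.
  m = 101 → c = 0010010, weight = 2.
  m = 011 → c = 1001010, weight = 3.
  m = 111 → c = 0001010, weight = 2.
Tally weights:
  weight 0: 1 codewords.
  weight 1: 1 codewords.
  weight 2: 3 codewords.
  weight 3: 3 codewords.
Minimum distance d = smallest w > 0 with A_w > 0 = 1.
Sanity: Σ A_w = 8 = 2^3 = 8 ✓.


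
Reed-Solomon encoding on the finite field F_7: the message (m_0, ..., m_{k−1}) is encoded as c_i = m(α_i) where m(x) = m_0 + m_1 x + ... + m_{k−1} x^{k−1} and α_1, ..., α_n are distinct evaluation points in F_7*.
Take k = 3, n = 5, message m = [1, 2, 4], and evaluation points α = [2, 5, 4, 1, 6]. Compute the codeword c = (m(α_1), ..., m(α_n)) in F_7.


c = [0, 6, 3, 0, 3]

Message polynomial: m(x) = 1 + 2·x + 4·x^2 (mod 7).
For each evaluation point α_i, compute m(α_i) mod 7:
  α_1 = 2: Horner steps 4 → 3 → 0, so m(2) = 0.
  α_2 = 5: Horner steps 4 → 1 → 6, so m(5) = 6.
  α_3 = 4: Horner steps 4 → 4 → 3, so m(4) = 3.
  α_4 = 1: Horner steps 4 → 6 → 0, so m(1) = 0.
  α_5 = 6: Horner steps 4 → 5 → 3, so m(6) = 3.
Codeword c = [0, 6, 3, 0, 3] ∈ F_7^5.


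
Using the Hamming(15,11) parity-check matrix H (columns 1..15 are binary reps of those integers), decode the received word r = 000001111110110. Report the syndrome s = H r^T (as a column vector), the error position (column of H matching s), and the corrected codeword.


s = (0, 0, 1, 0)^T, error position = 2, corrected codeword c = 010001111110110

Compute s = H r^T mod 2 one row at a time:
  s_1 = 1 + 1 + 1 + 1 + 0 + 1 + 1 + 0 = 6 ≡ 0 (mod 2).
  s_2 = 0 + 0 + 1 + 1 + 0 + 1 + 1 + 0 = 4 ≡ 0 (mod 2).
  s_3 = 0 + 0 + 1 + 1 + 1 + 1 + 1 + 0 = 5 ≡ 1 (mod 2).
  s_4 = 0 + 0 + 0 + 1 + 1 + 1 + 1 + 0 = 4 ≡ 0 (mod 2).
s = (0, 0, 1, 0)^T — this equals column 2 of H (binary 0010), so error is at position 2.
Correct: flip bit 2 of r = 000001111110110 to get c = 010001111110110.
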